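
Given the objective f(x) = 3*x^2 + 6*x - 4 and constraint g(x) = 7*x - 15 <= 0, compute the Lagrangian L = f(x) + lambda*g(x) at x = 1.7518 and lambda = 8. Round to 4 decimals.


Step 1: Evaluate f(x).
f(1.7518) = 3*1.7518^2 + 6*1.7518 - 4 = 15.7172
Step 2: Evaluate g(x).
g(1.7518) = 7*1.7518 - 15 = -2.7374
Step 3: Compute Lagrangian.
L = 15.7172 + 8*-2.7374 = -6.182


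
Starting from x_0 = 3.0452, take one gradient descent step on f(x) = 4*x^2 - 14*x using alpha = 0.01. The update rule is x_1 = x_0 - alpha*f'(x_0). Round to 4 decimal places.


We compute the gradient at x_0 and apply the update.
f'(x) = 8*x - 14
f'(3.0452) = 8*3.0452 - 14 = 10.3616
x_1 = 3.0452 - 0.01*10.3616 = 2.9416


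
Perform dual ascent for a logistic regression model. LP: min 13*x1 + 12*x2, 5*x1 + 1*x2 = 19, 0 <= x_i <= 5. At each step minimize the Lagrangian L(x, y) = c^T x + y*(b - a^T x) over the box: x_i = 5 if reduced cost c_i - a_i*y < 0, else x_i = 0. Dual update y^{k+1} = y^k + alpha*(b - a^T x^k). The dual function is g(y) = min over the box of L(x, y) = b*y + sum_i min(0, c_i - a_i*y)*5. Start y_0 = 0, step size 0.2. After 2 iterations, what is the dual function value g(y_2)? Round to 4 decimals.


Dual ascent for LP: min 13*x1 + 12*x2, 5*x1 + 1*x2 = 19, 0 <= x_i <= 5
Step 1: y^k = 0.0, reduced costs: (13.0, 12.0)
  x^k = (0.0, 0.0), subgradient = b - a^T x = 19.0
  y^{k+1} = 0.0 + 0.2*19.0 = 3.8
Step 2: y^k = 3.8, reduced costs: (-6.0, 8.2)
  x^k = (5.0, 0.0), subgradient = b - a^T x = -6.0
  y^{k+1} = 3.8 + 0.2*-6.0 = 2.6
Dual objective at y_2 = 2.6: reduced costs (0.0, 9.4), box minimizer x = (0.0, 0.0)
g(y_2) = b*y + (c1 - a1*y)*x1 + (c2 - a2*y)*x2 = 19*2.6 + 0.0*0.0 + 9.4*0.0 = 49.4 + 0.0 + 0.0 = 49.4


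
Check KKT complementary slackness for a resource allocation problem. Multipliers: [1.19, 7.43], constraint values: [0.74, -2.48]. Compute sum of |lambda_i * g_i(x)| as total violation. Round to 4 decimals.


KKT complementary slackness check:
lambda_1 * g_1 = 1.19 * 0.74 = 0.8806
lambda_2 * g_2 = 7.43 * -2.48 = -18.4264
Total violation = 0.8806 + 18.4264 = 19.307


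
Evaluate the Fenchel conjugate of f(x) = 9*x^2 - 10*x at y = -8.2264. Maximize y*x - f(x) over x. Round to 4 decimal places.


f*(y) = sup_x {y*x - a*x^2 - b*x} = sup_x {(y-b)*x - a*x^2}
FOC: (y - b) - 2a*x = 0 => x* = (y - b)/(2a)
x* = (-8.2264 + 10)/(2*9) = 0.0985
f*(-8.2264) = (y-b)^2/(4a) = (-8.2264 + 10)^2/(4*9)
= 3.1457/36 = 0.0874


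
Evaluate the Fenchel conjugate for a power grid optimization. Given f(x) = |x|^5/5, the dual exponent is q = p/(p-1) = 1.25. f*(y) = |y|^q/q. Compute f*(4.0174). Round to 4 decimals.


The conjugate exponent q satisfies 1/p + 1/q = 1.
p = 5, so q = 5/(5 - 1) = 1.25
|y|^q = 4.0174^1.25 = 5.6876
f*(4.0174) = 5.6876 / 1.25 = 4.5501


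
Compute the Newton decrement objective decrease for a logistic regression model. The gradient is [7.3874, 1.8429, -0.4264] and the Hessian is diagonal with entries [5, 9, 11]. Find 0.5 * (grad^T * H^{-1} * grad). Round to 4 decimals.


Step 1: H is diagonal, so H^(-1) * g = [1.4775, 0.2048, -0.0388].
Step 2: g^T H^(-1) g = sum_i g_i^2 / H_ii
  = (7.3874)^2/5 + (1.8429)^2/9 + (-0.4264)^2/11
  = 10.9147 + 0.3774 + 0.0165 = 11.3086
Step 3: Objective decrease = 0.5 * g^T H^(-1) g = 5.6543


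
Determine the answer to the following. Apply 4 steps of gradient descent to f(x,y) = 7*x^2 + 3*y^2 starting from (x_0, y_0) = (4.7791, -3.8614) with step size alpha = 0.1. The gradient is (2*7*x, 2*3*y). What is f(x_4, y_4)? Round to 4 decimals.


Gradient descent on f(x,y) = 7*x^2 + 3*y^2.
Starting point: (4.7791, -3.8614), alpha = 0.1
Step 1: grad_x = 2*7*4.7791 = 66.9074, grad_y = 2*3*-3.8614 = -23.1684
  x_1 = 4.7791 - 0.1*66.9074 = -1.9116
  y_1 = -3.8614 - 0.1*-23.1684 = -1.5446
Step 2: grad_x = 2*7*-1.9116 = -26.763, grad_y = 2*3*-1.5446 = -9.2674
  x_2 = -1.9116 - 0.1*-26.763 = 0.7647
  y_2 = -1.5446 - 0.1*-9.2674 = -0.6178
Step 3: grad_x = 2*7*0.7647 = 10.7052, grad_y = 2*3*-0.6178 = -3.7069
  x_3 = 0.7647 - 0.1*10.7052 = -0.3059
  y_3 = -0.6178 - 0.1*-3.7069 = -0.2471
Step 4: grad_x = 2*7*-0.3059 = -4.2821, grad_y = 2*3*-0.2471 = -1.4828
  x_4 = -0.3059 - 0.1*-4.2821 = 0.1223
  y_4 = -0.2471 - 0.1*-1.4828 = -0.0989
f(0.1223, -0.0989) = 7*0.1223^2 + 3*(-0.0989)^2 = 0.1341


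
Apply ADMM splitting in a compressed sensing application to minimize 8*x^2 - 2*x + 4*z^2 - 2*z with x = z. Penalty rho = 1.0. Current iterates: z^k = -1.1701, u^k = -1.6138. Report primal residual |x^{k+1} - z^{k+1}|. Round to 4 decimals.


ADMM iteration with rho = 1.0, z^k = -1.1701, u^k = -1.6138
Step 1: x-update.
Minimize 8*x^2 - 2*x + (1.0/2)*(x + 1.1701 - 1.6138)^2
FOC: (2*8 + 1.0)*x = 2 + 1.0*(-1.1701 + 1.6138)
x^{k+1} = 0.1437
Step 2: z-update.
Minimize 4*z^2 - 2*z + (1.0/2)*(0.1437 - z - 1.6138)^2
FOC: (2*4 + 1.0)*z = 2 + 1.0*(0.1437 - 1.6138)
z^{k+1} = 0.0589
Step 3: u-update.
u^{k+1} = -1.6138 + 0.1437 - 0.0589 = -1.5289
Step 4: Primal residual = |0.1437 - 0.0589| = 0.0849


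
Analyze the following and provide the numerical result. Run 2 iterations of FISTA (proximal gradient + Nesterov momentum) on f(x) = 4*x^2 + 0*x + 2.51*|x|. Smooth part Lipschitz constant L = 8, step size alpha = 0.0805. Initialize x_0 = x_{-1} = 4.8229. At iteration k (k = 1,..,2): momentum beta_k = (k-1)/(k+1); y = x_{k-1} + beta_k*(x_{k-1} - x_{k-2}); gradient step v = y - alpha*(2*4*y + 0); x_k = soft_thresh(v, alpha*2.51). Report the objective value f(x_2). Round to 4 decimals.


FISTA on f(x) = 4*x^2 + 0*x + 2.51*|x|
L = 8, alpha = 0.0805
Iteration 1: beta = 0.0, y = 4.8229 + 0.0*(4.8229 - 4.8229) = 4.8229
  grad(y) = 38.5832, v = y - alpha*grad = 1.717
  prox(v) = soft_thresh(1.717, 0.2021) = 1.5149
Iteration 2: beta = 0.3333, y = 1.5149 + 0.3333*(1.5149 - 4.8229) = 0.4122
  grad(y) = 3.2978, v = y - alpha*grad = 0.1468
  prox(v) = soft_thresh(0.1468, 0.2021) = 0.0
f(x_2) = 4*0.0^2 + 0*0.0 + 2.51*|0.0| = 0.0


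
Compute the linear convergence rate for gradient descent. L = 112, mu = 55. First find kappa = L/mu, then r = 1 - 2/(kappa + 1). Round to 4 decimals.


Step 1: Compute the condition number.
kappa = L/mu = 112/55 = 2.0364
Step 2: Compute the convergence rate.
r = 1 - 2/(kappa + 1) = 1 - 2*mu/(L + mu) = (L - mu)/(L + mu) = 57/167 = 0.3413


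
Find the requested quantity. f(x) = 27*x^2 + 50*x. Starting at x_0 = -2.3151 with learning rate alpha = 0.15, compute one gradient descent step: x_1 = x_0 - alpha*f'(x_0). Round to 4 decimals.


We compute the gradient at x_0 and apply the update.
f'(x) = 54*x + 50
f'(-2.3151) = 54*-2.3151 + 50 = -75.0154
x_1 = -2.3151 - 0.15*-75.0154 = 8.9372


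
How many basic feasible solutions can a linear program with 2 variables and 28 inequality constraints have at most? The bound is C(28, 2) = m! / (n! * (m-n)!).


Each vertex corresponds to some choice of n active constraints out of m, so the number of vertices is at most C(m, n) = m! / (n!(m-n)!).
m = 28, n = 2
Numerator: 28 * 27
Denominator: 2! = 2
C(28, 2) = 378


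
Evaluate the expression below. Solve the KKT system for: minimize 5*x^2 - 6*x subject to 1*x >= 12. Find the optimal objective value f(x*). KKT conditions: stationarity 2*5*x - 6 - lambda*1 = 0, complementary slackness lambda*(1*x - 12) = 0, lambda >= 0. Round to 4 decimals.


Step 1: Try lambda = 0 (constraint inactive).
x_unc = 6/(2*5) = 0.6
Check: 1*0.6 = 0.6 < 12 -- violated!
Step 2: Constraint must be active: 1*x = 12
x* = 12/1 = 12.0
lambda = (2*5*12.0 - 6)/1 = 114.0
Step 3: Compute optimal value.
f(x*) = 5*12.0^2 - 6*12.0 = 648.0


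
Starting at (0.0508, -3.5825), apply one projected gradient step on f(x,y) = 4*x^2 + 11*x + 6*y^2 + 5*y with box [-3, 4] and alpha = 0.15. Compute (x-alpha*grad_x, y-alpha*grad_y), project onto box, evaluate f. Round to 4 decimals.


Step 1: Compute gradient at (0.0508, -3.5825).
grad_x = 2*4*0.0508 + 11 = 11.4064
grad_y = 2*6*-3.5825 + 5 = -37.99
Step 2: Gradient step.
x_raw = 0.0508 - 0.15*11.4064 = -1.6602
y_raw = -3.5825 - 0.15*-37.99 = 2.116
Step 3: Project onto [-3, 4].
x_proj = clip(-1.6602) = -1.6602
y_proj = clip(2.116) = 2.116
Step 4: Evaluate f.
f(-1.6602, 2.116) = 30.2075


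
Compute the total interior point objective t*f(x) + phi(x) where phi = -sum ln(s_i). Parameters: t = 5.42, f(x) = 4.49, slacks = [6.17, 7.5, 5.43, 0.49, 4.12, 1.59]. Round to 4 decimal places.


Step 1: Compute log-barrier.
ln values: [1.8197, 2.0149, 1.6919, -0.7133, 1.4159, 0.4637]
phi = -(1.8197 + 2.0149 + 1.6919 - 0.7133 + 1.4159 + 0.4637) = -6.6928
Step 2: Compute augmented objective.
t*f(x) = 5.42*4.49 = 24.3358
Total = 24.3358 - 6.6928 = 17.643


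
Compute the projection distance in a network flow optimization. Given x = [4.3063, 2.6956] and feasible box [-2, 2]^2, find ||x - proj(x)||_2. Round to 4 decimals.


Project each component onto [-2, 2].
clip(4.3063) = 2.0, clip(2.6956) = 2.0
Projection = [2.0, 2.0]
Squared diffs: [5.319, 0.4839]
Distance = sqrt(5.8029) = 2.4089


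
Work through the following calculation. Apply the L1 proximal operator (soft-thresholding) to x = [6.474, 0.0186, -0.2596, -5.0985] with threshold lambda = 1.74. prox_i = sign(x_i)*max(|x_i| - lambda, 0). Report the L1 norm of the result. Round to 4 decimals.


Soft-thresholding with lambda = 1.74:
prox(6.474) = sign(6.474)*max(|6.474| - 1.74, 0) = 4.734
prox(0.0186) = sign(0.0186)*max(|0.0186| - 1.74, 0) = 0.0
prox(-0.2596) = sign(-0.2596)*max(|-0.2596| - 1.74, 0) = 0.0
prox(-5.0985) = sign(-5.0985)*max(|-5.0985| - 1.74, 0) = -3.3585
prox(x) = [4.734, 0.0, 0.0, -3.3585]
||prox(x)||_1 = 4.734 + 0.0 + 0.0 + 3.3585 = 8.0925


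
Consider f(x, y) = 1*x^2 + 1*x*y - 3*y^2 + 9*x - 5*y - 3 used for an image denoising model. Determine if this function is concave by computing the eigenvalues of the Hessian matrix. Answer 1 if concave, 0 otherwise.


The Hessian of f(x,y) = 1*x^2 + 1*x*y - 3*y^2 + 9*x - 5*y - 3 is:
H = [[2, 1], [1, -6]]
Trace = 2 - 6 = -4
Determinant = 2*-6 - (1)^2 = -13
Discriminant = (-4)^2 - 4*-13 = 68.0
Eigenvalues: lambda_1 = -6.1231, lambda_2 = 2.1231
The function is not concave.

0


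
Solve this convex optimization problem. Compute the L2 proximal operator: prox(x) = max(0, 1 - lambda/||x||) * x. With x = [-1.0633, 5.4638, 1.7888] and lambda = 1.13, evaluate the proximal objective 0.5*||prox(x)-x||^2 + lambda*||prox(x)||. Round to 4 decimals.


Step 1: Compute ||x||.
||x|| = 5.8467
Step 2: Compute scaling factor.
scale = max(0, 1 - 1.13/5.8467) = 0.8067
Step 3: prox(x) = [-0.8578, 4.4078, 1.4431]
||prox(x)|| = 4.7167
Step 4: Proximal objective.
0.5*||prox-x||^2 = 0.6385
lambda*||prox|| = 5.3299
Total = 5.9683


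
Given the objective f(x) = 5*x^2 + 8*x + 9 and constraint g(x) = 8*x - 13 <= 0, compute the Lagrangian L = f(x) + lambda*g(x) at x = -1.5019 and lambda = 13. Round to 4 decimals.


Step 1: Evaluate f(x).
f(-1.5019) = 5*(-1.5019)^2 + 8*(-1.5019) + 9 = 8.2633
Step 2: Evaluate g(x).
g(-1.5019) = 8*-1.5019 - 13 = -25.0152
Step 3: Compute Lagrangian.
L = 8.2633 + 13*-25.0152 = -316.9343


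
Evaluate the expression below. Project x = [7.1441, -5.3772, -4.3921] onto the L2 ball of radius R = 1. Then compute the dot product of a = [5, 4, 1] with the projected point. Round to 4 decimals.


Step 1: Compute ||x|| (intermediates to 6 decimals).
||x|| = sqrt(7.1441^2 + (-5.3772)^2 + (-4.3921)^2) = 9.962077
Step 2: Project.
Since ||x|| > R, scale = R/||x|| = 1/9.962077 = 0.100381, proj(x) = scale * x
proj(x) = [0.717132, -0.539769, -0.440883]
Step 3: Dot product.
a^T * proj(x) = 5*0.717132 + 4*(-0.539769) + 1*(-0.440883) = 0.9857


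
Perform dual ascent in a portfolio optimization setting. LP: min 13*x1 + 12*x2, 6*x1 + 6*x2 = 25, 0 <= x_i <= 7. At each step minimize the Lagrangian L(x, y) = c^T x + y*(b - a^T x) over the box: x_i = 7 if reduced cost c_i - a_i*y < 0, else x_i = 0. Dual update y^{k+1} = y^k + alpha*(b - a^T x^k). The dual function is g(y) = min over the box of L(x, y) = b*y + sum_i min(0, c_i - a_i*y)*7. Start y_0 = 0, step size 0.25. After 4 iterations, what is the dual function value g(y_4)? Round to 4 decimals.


Dual ascent for LP: min 13*x1 + 12*x2, 6*x1 + 6*x2 = 25, 0 <= x_i <= 7
Step 1: y^k = 0.0, reduced costs: (13.0, 12.0)
  x^k = (0.0, 0.0), subgradient = b - a^T x = 25.0
  y^{k+1} = 0.0 + 0.25*25.0 = 6.25
Step 2: y^k = 6.25, reduced costs: (-24.5, -25.5)
  x^k = (7.0, 7.0), subgradient = b - a^T x = -59.0
  y^{k+1} = 6.25 + 0.25*-59.0 = -8.5
Step 3: y^k = -8.5, reduced costs: (64.0, 63.0)
  x^k = (0.0, 0.0), subgradient = b - a^T x = 25.0
  y^{k+1} = -8.5 + 0.25*25.0 = -2.25
Step 4: y^k = -2.25, reduced costs: (26.5, 25.5)
  x^k = (0.0, 0.0), subgradient = b - a^T x = 25.0
  y^{k+1} = -2.25 + 0.25*25.0 = 4.0
Dual objective at y_4 = 4.0: reduced costs (-11.0, -12.0), box minimizer x = (7.0, 7.0)
g(y_4) = b*y + (c1 - a1*y)*x1 + (c2 - a2*y)*x2 = 25*4.0 + (-11.0)*7.0 + (-12.0)*7.0 = 100.0 - 77.0 - 84.0 = -61.0


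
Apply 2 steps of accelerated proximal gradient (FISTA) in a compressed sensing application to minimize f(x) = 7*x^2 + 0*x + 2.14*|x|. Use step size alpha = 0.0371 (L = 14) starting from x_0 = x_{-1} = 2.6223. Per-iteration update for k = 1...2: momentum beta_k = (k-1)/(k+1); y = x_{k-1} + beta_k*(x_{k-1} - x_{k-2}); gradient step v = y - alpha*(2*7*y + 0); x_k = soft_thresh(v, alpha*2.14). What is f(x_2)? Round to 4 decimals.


FISTA on f(x) = 7*x^2 + 0*x + 2.14*|x|
L = 14, alpha = 0.0371
Iteration 1: beta = 0.0, y = 2.6223 + 0.0*(2.6223 - 2.6223) = 2.6223
  grad(y) = 36.7122, v = y - alpha*grad = 1.2603
  prox(v) = soft_thresh(1.2603, 0.0794) = 1.1809
Iteration 2: beta = 0.3333, y = 1.1809 + 0.3333*(1.1809 - 2.6223) = 0.7004
  grad(y) = 9.8058, v = y - alpha*grad = 0.3366
  prox(v) = soft_thresh(0.3366, 0.0794) = 0.2572
f(x_2) = 7*0.2572^2 + 0*0.2572 + 2.14*|0.2572| = 1.0136


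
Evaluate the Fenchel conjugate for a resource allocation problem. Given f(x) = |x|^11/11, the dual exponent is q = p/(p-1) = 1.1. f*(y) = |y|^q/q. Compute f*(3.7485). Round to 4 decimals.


The conjugate exponent q satisfies 1/p + 1/q = 1.
p = 11, so q = 11/(11 - 1) = 1.1
|y|^q = 3.7485^1.1 = 4.278
f*(3.7485) = 4.278 / 1.1 = 3.8891


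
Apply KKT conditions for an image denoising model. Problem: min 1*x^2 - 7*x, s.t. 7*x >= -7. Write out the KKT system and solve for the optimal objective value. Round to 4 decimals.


Step 1: Try lambda = 0 (constraint inactive).
Stationarity: 2*1*x - 7 = 0
x* = 7/(2*1) = 3.5
Check constraint: 7*3.5 = 24.5 >= -7 -- satisfied.
Step 2: Compute optimal value.
f(x*) = 1*3.5^2 - 7*3.5 = -12.25


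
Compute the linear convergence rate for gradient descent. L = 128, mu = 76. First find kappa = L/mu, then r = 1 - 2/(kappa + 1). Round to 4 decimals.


Step 1: Compute the condition number.
kappa = L/mu = 128/76 = 1.6842
Step 2: Compute the convergence rate.
r = 1 - 2/(kappa + 1) = 1 - 2*mu/(L + mu) = (L - mu)/(L + mu) = 52/204 = 0.2549


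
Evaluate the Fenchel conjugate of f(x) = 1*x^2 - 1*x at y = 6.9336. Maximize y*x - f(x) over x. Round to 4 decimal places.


f*(y) = sup_x {y*x - a*x^2 - b*x} = sup_x {(y-b)*x - a*x^2}
FOC: (y - b) - 2a*x = 0 => x* = (y - b)/(2a)
x* = (6.9336 + 1)/(2*1) = 3.9668
f*(6.9336) = (y-b)^2/(4a) = (6.9336 + 1)^2/(4*1)
= 62.942/4 = 15.7355


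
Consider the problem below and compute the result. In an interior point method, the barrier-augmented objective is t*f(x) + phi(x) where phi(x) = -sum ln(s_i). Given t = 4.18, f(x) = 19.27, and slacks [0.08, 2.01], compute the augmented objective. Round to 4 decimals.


Step 1: Compute log-barrier.
ln values: [-2.5257, 0.6981]
phi = -(-2.5257 + 0.6981) = 1.8276
Step 2: Compute augmented objective.
t*f(x) = 4.18*19.27 = 80.5486
Total = 80.5486 + 1.8276 = 82.3762


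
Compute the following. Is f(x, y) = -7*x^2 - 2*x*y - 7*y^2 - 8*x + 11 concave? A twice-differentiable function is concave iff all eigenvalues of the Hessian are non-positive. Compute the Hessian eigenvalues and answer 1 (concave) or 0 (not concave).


The Hessian of f(x,y) = -7*x^2 - 2*x*y - 7*y^2 - 8*x + 11 is:
H = [[-14, -2], [-2, -14]]
Trace = -14 - 14 = -28
Determinant = -14*-14 - (-2)^2 = 192
Discriminant = (-28)^2 - 4*192 = 16.0
Eigenvalues: lambda_1 = -16.0, lambda_2 = -12.0
The function is concave.

1


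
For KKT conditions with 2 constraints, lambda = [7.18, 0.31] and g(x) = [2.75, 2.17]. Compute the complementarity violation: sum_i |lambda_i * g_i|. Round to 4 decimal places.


KKT complementary slackness check:
lambda_1 * g_1 = 7.18 * 2.75 = 19.745
lambda_2 * g_2 = 0.31 * 2.17 = 0.6727
Total violation = 19.745 + 0.6727 = 20.4177


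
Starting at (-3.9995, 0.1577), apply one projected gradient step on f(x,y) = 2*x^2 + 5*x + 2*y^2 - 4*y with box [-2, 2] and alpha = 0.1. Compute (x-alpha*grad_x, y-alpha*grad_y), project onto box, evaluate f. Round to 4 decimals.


Step 1: Compute gradient at (-3.9995, 0.1577).
grad_x = 2*2*-3.9995 + 5 = -10.998
grad_y = 2*2*0.1577 - 4 = -3.3692
Step 2: Gradient step.
x_raw = -3.9995 - 0.1*-10.998 = -2.8997
y_raw = 0.1577 - 0.1*-3.3692 = 0.4946
Step 3: Project onto [-2, 2].
x_proj = clip(-2.8997) = -2.0
y_proj = clip(0.4946) = 0.4946
Step 4: Evaluate f.
f(-2.0, 0.4946) = -3.4892


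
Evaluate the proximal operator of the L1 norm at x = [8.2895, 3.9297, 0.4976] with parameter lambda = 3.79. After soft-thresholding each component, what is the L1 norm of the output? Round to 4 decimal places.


Soft-thresholding with lambda = 3.79:
prox(8.2895) = sign(8.2895)*max(|8.2895| - 3.79, 0) = 4.4995
prox(3.9297) = sign(3.9297)*max(|3.9297| - 3.79, 0) = 0.1397
prox(0.4976) = sign(0.4976)*max(|0.4976| - 3.79, 0) = 0.0
prox(x) = [4.4995, 0.1397, 0.0]
||prox(x)||_1 = 4.4995 + 0.1397 + 0.0 = 4.6392


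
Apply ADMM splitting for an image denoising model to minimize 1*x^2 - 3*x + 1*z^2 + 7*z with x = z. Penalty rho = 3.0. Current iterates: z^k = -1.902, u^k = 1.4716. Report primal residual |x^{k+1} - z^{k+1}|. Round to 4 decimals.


ADMM iteration with rho = 3.0, z^k = -1.902, u^k = 1.4716
Step 1: x-update.
Minimize 1*x^2 - 3*x + (3.0/2)*(x + 1.902 + 1.4716)^2
FOC: (2*1 + 3.0)*x = 3 + 3.0*(-1.902 - 1.4716)
x^{k+1} = -1.4242
Step 2: z-update.
Minimize 1*z^2 + 7*z + (3.0/2)*(-1.4242 - z + 1.4716)^2
FOC: (2*1 + 3.0)*z = -7 + 3.0*(-1.4242 + 1.4716)
z^{k+1} = -1.3715
Step 3: u-update.
u^{k+1} = 1.4716 - 1.4242 + 1.3715 = 1.419
Step 4: Primal residual = |-1.4242 + 1.3715| = 0.0526


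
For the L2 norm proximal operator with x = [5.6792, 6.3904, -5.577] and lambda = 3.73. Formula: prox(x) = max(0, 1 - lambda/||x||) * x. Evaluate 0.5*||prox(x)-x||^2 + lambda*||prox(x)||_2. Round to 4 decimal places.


Step 1: Compute ||x||.
||x|| = 10.2075
Step 2: Compute scaling factor.
scale = max(0, 1 - 3.73/10.2075) = 0.6346
Step 3: prox(x) = [3.6039, 4.0552, -3.5391]
||prox(x)|| = 6.4775
Step 4: Proximal objective.
0.5*||prox-x||^2 = 6.9565
lambda*||prox|| = 24.1611
Total = 31.1176


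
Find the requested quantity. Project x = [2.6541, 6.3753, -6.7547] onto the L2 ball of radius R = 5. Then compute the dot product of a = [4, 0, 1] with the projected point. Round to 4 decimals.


Step 1: Compute ||x|| (intermediates to 6 decimals).
||x|| = sqrt(2.6541^2 + 6.3753^2 + (-6.7547)^2) = 9.659952
Step 2: Project.
Since ||x|| > R, scale = R/||x|| = 5/9.659952 = 0.517601, proj(x) = scale * x
proj(x) = [1.373765, 3.299862, -3.496239]
Step 3: Dot product.
a^T * proj(x) = 4*1.373765 + 0*3.299862 + 1*(-3.496239) = 1.9988


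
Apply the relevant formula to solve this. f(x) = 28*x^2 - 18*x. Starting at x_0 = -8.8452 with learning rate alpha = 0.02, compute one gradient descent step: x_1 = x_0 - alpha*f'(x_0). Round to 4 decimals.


We compute the gradient at x_0 and apply the update.
f'(x) = 56*x - 18
f'(-8.8452) = 56*-8.8452 - 18 = -513.3312
x_1 = -8.8452 - 0.02*-513.3312 = 1.4214


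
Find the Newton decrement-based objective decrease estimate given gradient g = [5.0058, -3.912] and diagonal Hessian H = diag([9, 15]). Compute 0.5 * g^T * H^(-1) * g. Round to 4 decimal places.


Step 1: H is diagonal, so H^(-1) * g = [0.5562, -0.2608].
Step 2: g^T H^(-1) g = sum_i g_i^2 / H_ii
  = (5.0058)^2/9 + (-3.912)^2/15
  = 2.7842 + 1.0202 = 3.8045
Step 3: Objective decrease = 0.5 * g^T H^(-1) g = 1.9022


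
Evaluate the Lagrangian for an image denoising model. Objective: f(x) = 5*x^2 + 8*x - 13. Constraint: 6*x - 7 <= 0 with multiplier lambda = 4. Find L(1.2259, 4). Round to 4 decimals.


Step 1: Evaluate f(x).
f(1.2259) = 5*1.2259^2 + 8*1.2259 - 13 = 4.3214
Step 2: Evaluate g(x).
g(1.2259) = 6*1.2259 - 7 = 0.3554
Step 3: Compute Lagrangian.
L = 4.3214 + 4*0.3554 = 5.743


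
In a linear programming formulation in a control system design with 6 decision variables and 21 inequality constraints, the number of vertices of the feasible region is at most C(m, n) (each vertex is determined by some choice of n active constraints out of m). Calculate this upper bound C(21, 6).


Each vertex corresponds to some choice of n active constraints out of m, so the number of vertices is at most C(m, n) = m! / (n!(m-n)!).
m = 21, n = 6
Numerator: 21 * 20 * 19 * 18 * 17 * 16
Denominator: 6! = 720
C(21, 6) = 54264


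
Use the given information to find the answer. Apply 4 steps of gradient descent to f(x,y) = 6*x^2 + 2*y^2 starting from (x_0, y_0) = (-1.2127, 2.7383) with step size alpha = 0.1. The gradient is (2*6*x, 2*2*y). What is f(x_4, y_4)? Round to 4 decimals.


Gradient descent on f(x,y) = 6*x^2 + 2*y^2.
Starting point: (-1.2127, 2.7383), alpha = 0.1
Step 1: grad_x = 2*6*-1.2127 = -14.5524, grad_y = 2*2*2.7383 = 10.9532
  x_1 = -1.2127 - 0.1*-14.5524 = 0.2425
  y_1 = 2.7383 - 0.1*10.9532 = 1.643
Step 2: grad_x = 2*6*0.2425 = 2.9105, grad_y = 2*2*1.643 = 6.5719
  x_2 = 0.2425 - 0.1*2.9105 = -0.0485
  y_2 = 1.643 - 0.1*6.5719 = 0.9858
Step 3: grad_x = 2*6*-0.0485 = -0.5821, grad_y = 2*2*0.9858 = 3.9432
  x_3 = -0.0485 - 0.1*-0.5821 = 0.0097
  y_3 = 0.9858 - 0.1*3.9432 = 0.5915
Step 4: grad_x = 2*6*0.0097 = 0.1164, grad_y = 2*2*0.5915 = 2.3659
  x_4 = 0.0097 - 0.1*0.1164 = -0.0019
  y_4 = 0.5915 - 0.1*2.3659 = 0.3549
f(-0.0019, 0.3549) = 6*(-0.0019)^2 + 2*0.3549^2 = 0.2519


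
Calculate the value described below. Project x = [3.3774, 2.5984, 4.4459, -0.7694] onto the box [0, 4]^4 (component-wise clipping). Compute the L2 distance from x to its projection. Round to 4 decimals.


Project each component onto [0, 4].
clip(3.3774) = 3.3774, clip(2.5984) = 2.5984, clip(4.4459) = 4.0, clip(-0.7694) = 0.0
Projection = [3.3774, 2.5984, 4.0, 0.0]
Squared diffs: [0.0, 0.0, 0.1988, 0.592]
Distance = sqrt(0.7908) = 0.8893


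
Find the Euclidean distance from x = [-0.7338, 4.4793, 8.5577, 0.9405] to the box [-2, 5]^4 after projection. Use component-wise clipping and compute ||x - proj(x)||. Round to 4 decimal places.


Project each component onto [-2, 5].
clip(-0.7338) = -0.7338, clip(4.4793) = 4.4793, clip(8.5577) = 5.0, clip(0.9405) = 0.9405
Projection = [-0.7338, 4.4793, 5.0, 0.9405]
Squared diffs: [0.0, 0.0, 12.6572, 0.0]
Distance = sqrt(12.6572) = 3.5577


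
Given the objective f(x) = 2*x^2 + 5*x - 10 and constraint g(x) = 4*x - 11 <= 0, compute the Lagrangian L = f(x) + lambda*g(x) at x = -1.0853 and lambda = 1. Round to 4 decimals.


Step 1: Evaluate f(x).
f(-1.0853) = 2*(-1.0853)^2 + 5*(-1.0853) - 10 = -13.0707
Step 2: Evaluate g(x).
g(-1.0853) = 4*-1.0853 - 11 = -15.3412
Step 3: Compute Lagrangian.
L = -13.0707 + 1*-15.3412 = -28.4119


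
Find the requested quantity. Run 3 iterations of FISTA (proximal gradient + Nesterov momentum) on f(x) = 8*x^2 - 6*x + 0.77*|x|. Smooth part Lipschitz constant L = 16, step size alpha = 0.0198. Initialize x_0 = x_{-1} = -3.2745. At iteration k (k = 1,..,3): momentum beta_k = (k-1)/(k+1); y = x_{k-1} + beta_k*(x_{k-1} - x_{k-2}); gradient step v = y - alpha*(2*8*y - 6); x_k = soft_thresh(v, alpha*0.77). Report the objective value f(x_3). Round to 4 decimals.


FISTA on f(x) = 8*x^2 - 6*x + 0.77*|x|
L = 16, alpha = 0.0198
Iteration 1: beta = 0.0, y = -3.2745 + 0.0*(-3.2745 + 3.2745) = -3.2745
  grad(y) = -58.392, v = y - alpha*grad = -2.1183
  prox(v) = soft_thresh(-2.1183, 0.0152) = -2.1031
Iteration 2: beta = 0.3333, y = -2.1031 + 0.3333*(-2.1031 + 3.2745) = -1.7126
  grad(y) = -33.402, v = y - alpha*grad = -1.0513
  prox(v) = soft_thresh(-1.0513, 0.0152) = -1.036
Iteration 3: beta = 0.5, y = -1.036 + 0.5*(-1.036 + 2.1031) = -0.5025
  grad(y) = -14.0397, v = y - alpha*grad = -0.2245
  prox(v) = soft_thresh(-0.2245, 0.0152) = -0.2092
f(x_3) = 8*(-0.2092)^2 - 6*(-0.2092) + 0.77*|-0.2092| = 1.7669


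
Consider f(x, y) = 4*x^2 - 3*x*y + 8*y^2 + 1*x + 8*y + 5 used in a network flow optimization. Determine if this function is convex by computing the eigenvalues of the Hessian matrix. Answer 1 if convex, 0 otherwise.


The Hessian of f(x,y) = 4*x^2 - 3*x*y + 8*y^2 + 1*x + 8*y + 5 is:
H = [[8, -3], [-3, 16]]
Trace = 8 + 16 = 24
Determinant = 8*16 - (-3)^2 = 119
Discriminant = (24)^2 - 4*119 = 100.0
Eigenvalues: lambda_1 = 7.0, lambda_2 = 17.0
The function is convex.

1


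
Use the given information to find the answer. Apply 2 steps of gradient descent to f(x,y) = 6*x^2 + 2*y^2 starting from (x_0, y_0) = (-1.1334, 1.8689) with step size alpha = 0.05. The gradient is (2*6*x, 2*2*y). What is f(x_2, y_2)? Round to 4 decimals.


Gradient descent on f(x,y) = 6*x^2 + 2*y^2.
Starting point: (-1.1334, 1.8689), alpha = 0.05
Step 1: grad_x = 2*6*-1.1334 = -13.6008, grad_y = 2*2*1.8689 = 7.4756
  x_1 = -1.1334 - 0.05*-13.6008 = -0.4534
  y_1 = 1.8689 - 0.05*7.4756 = 1.4951
Step 2: grad_x = 2*6*-0.4534 = -5.4403, grad_y = 2*2*1.4951 = 5.9805
  x_2 = -0.4534 - 0.05*-5.4403 = -0.1813
  y_2 = 1.4951 - 0.05*5.9805 = 1.1961
f(-0.1813, 1.1961) = 6*(-0.1813)^2 + 2*1.1961^2 = 3.0586


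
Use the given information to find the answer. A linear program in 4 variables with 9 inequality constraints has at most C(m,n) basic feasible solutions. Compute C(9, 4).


Each vertex corresponds to some choice of n active constraints out of m, so the number of vertices is at most C(m, n) = m! / (n!(m-n)!).
m = 9, n = 4
Numerator: 9 * 8 * 7 * 6
Denominator: 4! = 24
C(9, 4) = 126


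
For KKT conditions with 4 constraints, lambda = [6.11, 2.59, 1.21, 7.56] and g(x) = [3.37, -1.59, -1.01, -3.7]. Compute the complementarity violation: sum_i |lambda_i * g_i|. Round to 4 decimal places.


KKT complementary slackness check:
lambda_1 * g_1 = 6.11 * 3.37 = 20.5907
lambda_2 * g_2 = 2.59 * -1.59 = -4.1181
lambda_3 * g_3 = 1.21 * -1.01 = -1.2221
lambda_4 * g_4 = 7.56 * -3.7 = -27.972
Total violation = 20.5907 + 4.1181 + 1.2221 + 27.972 = 53.9029


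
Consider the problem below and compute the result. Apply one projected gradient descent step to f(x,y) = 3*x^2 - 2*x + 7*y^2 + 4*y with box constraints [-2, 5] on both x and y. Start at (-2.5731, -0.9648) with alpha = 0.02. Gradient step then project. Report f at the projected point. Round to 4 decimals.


Step 1: Compute gradient at (-2.5731, -0.9648).
grad_x = 2*3*-2.5731 - 2 = -17.4386
grad_y = 2*7*-0.9648 + 4 = -9.5072
Step 2: Gradient step.
x_raw = -2.5731 - 0.02*-17.4386 = -2.2243
y_raw = -0.9648 - 0.02*-9.5072 = -0.7747
Step 3: Project onto [-2, 5].
x_proj = clip(-2.2243) = -2.0
y_proj = clip(-0.7747) = -0.7747
Step 4: Evaluate f.
f(-2.0, -0.7747) = 17.102


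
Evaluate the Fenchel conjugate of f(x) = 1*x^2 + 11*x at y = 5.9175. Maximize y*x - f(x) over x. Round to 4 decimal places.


f*(y) = sup_x {y*x - a*x^2 - b*x} = sup_x {(y-b)*x - a*x^2}
FOC: (y - b) - 2a*x = 0 => x* = (y - b)/(2a)
x* = (5.9175 - 11)/(2*1) = -2.5413
f*(5.9175) = (y-b)^2/(4a) = (5.9175 - 11)^2/(4*1)
= 25.8318/4 = 6.458


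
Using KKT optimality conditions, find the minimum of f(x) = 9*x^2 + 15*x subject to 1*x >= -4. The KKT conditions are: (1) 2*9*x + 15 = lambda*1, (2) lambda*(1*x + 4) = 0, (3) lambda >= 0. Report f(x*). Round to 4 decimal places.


Step 1: Try lambda = 0 (constraint inactive).
Stationarity: 2*9*x + 15 = 0
x* = -15/(2*9) = -5/6 = -0.8333 (rounded; the exact value -5/6 is used below)
Check constraint: 1*-0.8333 = -0.8333 >= -4 -- satisfied.
Step 2: Compute optimal value.
f(x*) = 9*(-5/6)^2 + 15*(-5/6) = -6.25


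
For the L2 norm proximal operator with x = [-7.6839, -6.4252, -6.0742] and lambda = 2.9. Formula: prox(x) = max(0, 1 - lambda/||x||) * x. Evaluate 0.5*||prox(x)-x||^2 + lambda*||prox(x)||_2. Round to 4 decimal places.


Step 1: Compute ||x||.
||x|| = 11.7142
Step 2: Compute scaling factor.
scale = max(0, 1 - 2.9/11.7142) = 0.7524
Step 3: prox(x) = [-5.7816, -4.8346, -4.5704]
||prox(x)|| = 8.8142
Step 4: Proximal objective.
0.5*||prox-x||^2 = 4.205
lambda*||prox|| = 25.5612
Total = 29.766


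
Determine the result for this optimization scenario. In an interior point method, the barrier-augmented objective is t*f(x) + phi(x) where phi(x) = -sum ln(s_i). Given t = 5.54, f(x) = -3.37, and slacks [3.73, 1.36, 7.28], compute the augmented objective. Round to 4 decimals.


Step 1: Compute log-barrier.
ln values: [1.3164, 0.3075, 1.9851]
phi = -(1.3164 + 0.3075 + 1.9851) = -3.609
Step 2: Compute augmented objective.
t*f(x) = 5.54*-3.37 = -18.6698
Total = -18.6698 - 3.609 = -22.2788


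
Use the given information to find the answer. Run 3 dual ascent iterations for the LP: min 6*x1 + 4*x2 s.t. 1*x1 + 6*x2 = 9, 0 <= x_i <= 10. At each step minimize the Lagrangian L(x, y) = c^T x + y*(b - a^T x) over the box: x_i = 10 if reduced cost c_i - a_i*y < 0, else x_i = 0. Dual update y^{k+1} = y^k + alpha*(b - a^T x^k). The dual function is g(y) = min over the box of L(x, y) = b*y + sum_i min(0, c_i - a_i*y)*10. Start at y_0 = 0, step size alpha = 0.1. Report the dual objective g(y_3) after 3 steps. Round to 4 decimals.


Dual ascent for LP: min 6*x1 + 4*x2, 1*x1 + 6*x2 = 9, 0 <= x_i <= 10
Step 1: y^k = 0.0, reduced costs: (6.0, 4.0)
  x^k = (0.0, 0.0), subgradient = b - a^T x = 9.0
  y^{k+1} = 0.0 + 0.1*9.0 = 0.9
Step 2: y^k = 0.9, reduced costs: (5.1, -1.4)
  x^k = (0.0, 10.0), subgradient = b - a^T x = -51.0
  y^{k+1} = 0.9 + 0.1*-51.0 = -4.2
Step 3: y^k = -4.2, reduced costs: (10.2, 29.2)
  x^k = (0.0, 0.0), subgradient = b - a^T x = 9.0
  y^{k+1} = -4.2 + 0.1*9.0 = -3.3
Dual objective at y_3 = -3.3: reduced costs (9.3, 23.8), box minimizer x = (0.0, 0.0)
g(y_3) = b*y + (c1 - a1*y)*x1 + (c2 - a2*y)*x2 = 9*(-3.3) + 9.3*0.0 + 23.8*0.0 = -29.7 + 0.0 + 0.0 = -29.7


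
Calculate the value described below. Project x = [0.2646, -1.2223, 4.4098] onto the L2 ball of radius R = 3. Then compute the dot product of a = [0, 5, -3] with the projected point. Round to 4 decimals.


Step 1: Compute ||x|| (intermediates to 6 decimals).
||x|| = sqrt(0.2646^2 + (-1.2223)^2 + 4.4098^2) = 4.583707
Step 2: Project.
Since ||x|| > R, scale = R/||x|| = 3/4.583707 = 0.654492, proj(x) = scale * x
proj(x) = [0.173179, -0.799986, 2.886179]
Step 3: Dot product.
a^T * proj(x) = 0*0.173179 + 5*(-0.799986) - 3*2.886179 = -12.6585


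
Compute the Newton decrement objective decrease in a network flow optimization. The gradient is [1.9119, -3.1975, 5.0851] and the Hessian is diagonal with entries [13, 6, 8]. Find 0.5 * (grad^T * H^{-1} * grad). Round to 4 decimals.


Step 1: H is diagonal, so H^(-1) * g = [0.1471, -0.5329, 0.6356].
Step 2: g^T H^(-1) g = sum_i g_i^2 / H_ii
  = (1.9119)^2/13 + (-3.1975)^2/6 + (5.0851)^2/8
  = 0.2812 + 1.704 + 3.2323 = 5.2175
Step 3: Objective decrease = 0.5 * g^T H^(-1) g = 2.6087


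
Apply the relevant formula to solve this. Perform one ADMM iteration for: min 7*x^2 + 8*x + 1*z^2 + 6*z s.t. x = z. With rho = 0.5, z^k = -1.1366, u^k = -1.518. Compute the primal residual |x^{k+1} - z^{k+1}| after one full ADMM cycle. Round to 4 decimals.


ADMM iteration with rho = 0.5, z^k = -1.1366, u^k = -1.518
Step 1: x-update.
Minimize 7*x^2 + 8*x + (0.5/2)*(x + 1.1366 - 1.518)^2
FOC: (2*7 + 0.5)*x = -8 + 0.5*(-1.1366 + 1.518)
x^{k+1} = -0.5386
Step 2: z-update.
Minimize 1*z^2 + 6*z + (0.5/2)*(-0.5386 - z - 1.518)^2
FOC: (2*1 + 0.5)*z = -6 + 0.5*(-0.5386 - 1.518)
z^{k+1} = -2.8113
Step 3: u-update.
u^{k+1} = -1.518 - 0.5386 + 2.8113 = 0.7547
Step 4: Primal residual = |-0.5386 + 2.8113| = 2.2727


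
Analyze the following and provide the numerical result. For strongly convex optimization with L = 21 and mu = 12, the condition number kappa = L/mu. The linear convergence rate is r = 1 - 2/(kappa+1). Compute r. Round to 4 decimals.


Step 1: Compute the condition number.
kappa = L/mu = 21/12 = 1.75
Step 2: Compute the convergence rate.
r = 1 - 2/(kappa + 1) = 1 - 2*mu/(L + mu) = (L - mu)/(L + mu) = 9/33 = 0.2727


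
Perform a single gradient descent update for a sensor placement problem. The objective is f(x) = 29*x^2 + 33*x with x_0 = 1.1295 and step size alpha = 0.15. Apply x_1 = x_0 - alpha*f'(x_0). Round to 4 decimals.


We compute the gradient at x_0 and apply the update.
f'(x) = 58*x + 33
f'(1.1295) = 58*1.1295 + 33 = 98.511
x_1 = 1.1295 - 0.15*98.511 = -13.6472


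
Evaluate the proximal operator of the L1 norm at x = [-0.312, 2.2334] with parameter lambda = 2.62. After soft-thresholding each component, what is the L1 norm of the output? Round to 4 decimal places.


Soft-thresholding with lambda = 2.62:
prox(-0.312) = sign(-0.312)*max(|-0.312| - 2.62, 0) = 0.0
prox(2.2334) = sign(2.2334)*max(|2.2334| - 2.62, 0) = 0.0
prox(x) = [0.0, 0.0]
||prox(x)||_1 = 0.0 + 0.0 = 0.0


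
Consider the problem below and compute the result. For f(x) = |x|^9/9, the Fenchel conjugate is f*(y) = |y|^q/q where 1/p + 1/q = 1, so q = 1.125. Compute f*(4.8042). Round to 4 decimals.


The conjugate exponent q satisfies 1/p + 1/q = 1.
p = 9, so q = 9/(9 - 1) = 1.125
|y|^q = 4.8042^1.125 = 5.8455
f*(4.8042) = 5.8455 / 1.125 = 5.196


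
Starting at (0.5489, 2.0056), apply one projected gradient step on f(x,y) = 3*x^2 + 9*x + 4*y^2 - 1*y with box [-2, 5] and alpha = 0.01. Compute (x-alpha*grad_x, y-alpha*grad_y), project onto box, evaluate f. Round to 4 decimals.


Step 1: Compute gradient at (0.5489, 2.0056).
grad_x = 2*3*0.5489 + 9 = 12.2934
grad_y = 2*4*2.0056 - 1 = 15.0448
Step 2: Gradient step.
x_raw = 0.5489 - 0.01*12.2934 = 0.426
y_raw = 2.0056 - 0.01*15.0448 = 1.8552
Step 3: Project onto [-2, 5].
x_proj = clip(0.426) = 0.426
y_proj = clip(1.8552) = 1.8552
Step 4: Evaluate f.
f(0.426, 1.8552) = 16.2892


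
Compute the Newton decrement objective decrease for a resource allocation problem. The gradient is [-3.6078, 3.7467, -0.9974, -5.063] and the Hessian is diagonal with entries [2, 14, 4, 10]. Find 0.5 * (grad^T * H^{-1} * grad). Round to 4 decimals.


Step 1: H is diagonal, so H^(-1) * g = [-1.8039, 0.2676, -0.2494, -0.5063].
Step 2: g^T H^(-1) g = sum_i g_i^2 / H_ii
  = (-3.6078)^2/2 + (3.7467)^2/14 + (-0.9974)^2/4 + (-5.063)^2/10
  = 6.5081 + 1.0027 + 0.2487 + 2.5634 = 10.3229
Step 3: Objective decrease = 0.5 * g^T H^(-1) g = 5.1615


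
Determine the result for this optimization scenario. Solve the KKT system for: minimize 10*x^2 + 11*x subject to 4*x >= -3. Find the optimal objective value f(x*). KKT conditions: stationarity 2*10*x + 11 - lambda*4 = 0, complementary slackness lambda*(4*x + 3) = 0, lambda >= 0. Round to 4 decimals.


Step 1: Try lambda = 0 (constraint inactive).
Stationarity: 2*10*x + 11 = 0
x* = -11/(2*10) = -0.55
Check constraint: 4*-0.55 = -2.2 >= -3 -- satisfied.
Step 2: Compute optimal value.
f(x*) = 10*(-0.55)^2 + 11*(-0.55) = -3.025


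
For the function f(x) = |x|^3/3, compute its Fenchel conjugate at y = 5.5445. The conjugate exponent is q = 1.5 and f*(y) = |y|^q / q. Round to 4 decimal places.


The conjugate exponent q satisfies 1/p + 1/q = 1.
p = 3, so q = 3/(3 - 1) = 1.5
|y|^q = 5.5445^1.5 = 13.0555
f*(5.5445) = 13.0555 / 1.5 = 8.7037


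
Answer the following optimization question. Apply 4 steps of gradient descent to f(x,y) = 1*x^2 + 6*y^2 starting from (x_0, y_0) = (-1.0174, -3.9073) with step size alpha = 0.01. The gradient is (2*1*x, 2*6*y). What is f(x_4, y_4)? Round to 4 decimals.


Gradient descent on f(x,y) = 1*x^2 + 6*y^2.
Starting point: (-1.0174, -3.9073), alpha = 0.01
Step 1: grad_x = 2*1*-1.0174 = -2.0348, grad_y = 2*6*-3.9073 = -46.8876
  x_1 = -1.0174 - 0.01*-2.0348 = -0.9971
  y_1 = -3.9073 - 0.01*-46.8876 = -3.4384
Step 2: grad_x = 2*1*-0.9971 = -1.9941, grad_y = 2*6*-3.4384 = -41.2611
  x_2 = -0.9971 - 0.01*-1.9941 = -0.9771
  y_2 = -3.4384 - 0.01*-41.2611 = -3.0258
Step 3: grad_x = 2*1*-0.9771 = -1.9542, grad_y = 2*6*-3.0258 = -36.3098
  x_3 = -0.9771 - 0.01*-1.9542 = -0.9576
  y_3 = -3.0258 - 0.01*-36.3098 = -2.6627
Step 4: grad_x = 2*1*-0.9576 = -1.9151, grad_y = 2*6*-2.6627 = -31.9526
  x_4 = -0.9576 - 0.01*-1.9151 = -0.9384
  y_4 = -2.6627 - 0.01*-31.9526 = -2.3432
f(-0.9384, -2.3432) = 1*(-0.9384)^2 + 6*(-2.3432)^2 = 33.8239


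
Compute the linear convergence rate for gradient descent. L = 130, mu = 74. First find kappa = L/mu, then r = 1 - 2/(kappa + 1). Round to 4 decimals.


Step 1: Compute the condition number.
kappa = L/mu = 130/74 = 1.7568
Step 2: Compute the convergence rate.
r = 1 - 2/(kappa + 1) = 1 - 2*mu/(L + mu) = (L - mu)/(L + mu) = 56/204 = 0.2745


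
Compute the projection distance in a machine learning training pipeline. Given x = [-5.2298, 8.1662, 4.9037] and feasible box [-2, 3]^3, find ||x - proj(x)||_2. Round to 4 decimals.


Project each component onto [-2, 3].
clip(-5.2298) = -2.0, clip(8.1662) = 3.0, clip(4.9037) = 3.0
Projection = [-2.0, 3.0, 3.0]
Squared diffs: [10.4316, 26.6896, 3.6241]
Distance = sqrt(40.7453) = 6.3832


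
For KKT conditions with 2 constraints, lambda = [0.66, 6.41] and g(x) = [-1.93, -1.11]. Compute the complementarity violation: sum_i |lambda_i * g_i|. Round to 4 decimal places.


KKT complementary slackness check:
lambda_1 * g_1 = 0.66 * -1.93 = -1.2738
lambda_2 * g_2 = 6.41 * -1.11 = -7.1151
Total violation = 1.2738 + 7.1151 = 8.3889


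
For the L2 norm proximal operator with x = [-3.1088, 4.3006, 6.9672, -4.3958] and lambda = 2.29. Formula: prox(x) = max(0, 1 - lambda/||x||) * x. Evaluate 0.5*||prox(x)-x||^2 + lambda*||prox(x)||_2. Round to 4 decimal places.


Step 1: Compute ||x||.
||x|| = 9.7992
Step 2: Compute scaling factor.
scale = max(0, 1 - 2.29/9.7992) = 0.7663
Step 3: prox(x) = [-2.3823, 3.2956, 5.339, -3.3685]
||prox(x)|| = 7.5092
Step 4: Proximal objective.
0.5*||prox-x||^2 = 2.6221
lambda*||prox|| = 17.1961
Total = 19.8182


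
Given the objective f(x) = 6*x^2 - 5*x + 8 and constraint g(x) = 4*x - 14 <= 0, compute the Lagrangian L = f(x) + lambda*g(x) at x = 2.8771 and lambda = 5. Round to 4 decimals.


Step 1: Evaluate f(x).
f(2.8771) = 6*2.8771^2 - 5*2.8771 + 8 = 43.2807
Step 2: Evaluate g(x).
g(2.8771) = 4*2.8771 - 14 = -2.4916
Step 3: Compute Lagrangian.
L = 43.2807 + 5*-2.4916 = 30.8227


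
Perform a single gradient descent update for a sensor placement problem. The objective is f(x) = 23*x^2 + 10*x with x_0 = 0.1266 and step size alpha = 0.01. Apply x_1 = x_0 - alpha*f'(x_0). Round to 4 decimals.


We compute the gradient at x_0 and apply the update.
f'(x) = 46*x + 10
f'(0.1266) = 46*0.1266 + 10 = 15.8236
x_1 = 0.1266 - 0.01*15.8236 = -0.0316


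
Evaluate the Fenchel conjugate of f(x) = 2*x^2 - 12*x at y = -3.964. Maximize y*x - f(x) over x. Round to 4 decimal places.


f*(y) = sup_x {y*x - a*x^2 - b*x} = sup_x {(y-b)*x - a*x^2}
FOC: (y - b) - 2a*x = 0 => x* = (y - b)/(2a)
x* = (-3.964 + 12)/(2*2) = 2.009
f*(-3.964) = (y-b)^2/(4a) = (-3.964 + 12)^2/(4*2)
= 64.5773/8 = 8.0722


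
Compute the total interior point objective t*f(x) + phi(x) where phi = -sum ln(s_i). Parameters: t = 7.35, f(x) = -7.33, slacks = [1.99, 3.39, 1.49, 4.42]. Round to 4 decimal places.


Step 1: Compute log-barrier.
ln values: [0.6881, 1.2208, 0.3988, 1.4861]
phi = -(0.6881 + 1.2208 + 0.3988 + 1.4861) = -3.7939
Step 2: Compute augmented objective.
t*f(x) = 7.35*-7.33 = -53.8755
Total = -53.8755 - 3.7939 = -57.6694


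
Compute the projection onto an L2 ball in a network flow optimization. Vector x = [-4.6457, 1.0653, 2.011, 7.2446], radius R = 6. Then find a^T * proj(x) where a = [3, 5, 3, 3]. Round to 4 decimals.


Step 1: Compute ||x|| (intermediates to 6 decimals).
||x|| = sqrt((-4.6457)^2 + 1.0653^2 + 2.011^2 + 7.2446^2) = 8.902008
Step 2: Project.
Since ||x|| > R, scale = R/||x|| = 6/8.902008 = 0.674005, proj(x) = scale * x
proj(x) = [-3.131225, 0.718018, 1.355424, 4.882897]
Step 3: Dot product.
a^T * proj(x) = 3*(-3.131225) + 5*0.718018 + 3*1.355424 + 3*4.882897 = 12.9114
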